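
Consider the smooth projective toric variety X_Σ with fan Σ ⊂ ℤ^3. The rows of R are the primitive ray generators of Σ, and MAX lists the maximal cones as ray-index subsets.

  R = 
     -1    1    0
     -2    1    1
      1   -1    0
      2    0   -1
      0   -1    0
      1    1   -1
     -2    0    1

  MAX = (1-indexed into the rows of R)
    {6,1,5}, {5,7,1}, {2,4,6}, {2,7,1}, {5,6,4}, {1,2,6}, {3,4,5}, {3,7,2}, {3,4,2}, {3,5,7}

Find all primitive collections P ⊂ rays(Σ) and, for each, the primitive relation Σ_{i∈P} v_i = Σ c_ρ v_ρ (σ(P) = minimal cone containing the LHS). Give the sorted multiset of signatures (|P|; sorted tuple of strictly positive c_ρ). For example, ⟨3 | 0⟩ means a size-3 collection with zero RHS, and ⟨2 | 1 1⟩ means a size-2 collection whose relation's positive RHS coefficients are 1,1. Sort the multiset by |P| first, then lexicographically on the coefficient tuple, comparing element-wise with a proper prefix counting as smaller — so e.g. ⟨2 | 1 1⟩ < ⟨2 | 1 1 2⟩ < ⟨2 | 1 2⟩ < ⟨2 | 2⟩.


Σ has 6 primitive collections:

  P = {1,3}:  v_{1} + v_{3} = 0 — sig = ⟨2 | 0⟩
  P = {4,7}:  v_{4} + v_{7} = 0 — sig = ⟨2 | 0⟩
  P = {1,4}:  v_{1} + v_{4} = v_{6} — sig = ⟨2 | 1⟩
  P = {2,5}:  v_{2} + v_{5} = v_{7} — sig = ⟨2 | 1⟩
  P = {3,6}:  v_{3} + v_{6} = v_{4} — sig = ⟨2 | 1⟩
  P = {6,7}:  v_{6} + v_{7} = v_{1} — sig = ⟨2 | 1⟩

so the primitive-relation signature multiset is
{ ⟨2 | 0⟩ ×2,  ⟨2 | 1⟩ ×4 }


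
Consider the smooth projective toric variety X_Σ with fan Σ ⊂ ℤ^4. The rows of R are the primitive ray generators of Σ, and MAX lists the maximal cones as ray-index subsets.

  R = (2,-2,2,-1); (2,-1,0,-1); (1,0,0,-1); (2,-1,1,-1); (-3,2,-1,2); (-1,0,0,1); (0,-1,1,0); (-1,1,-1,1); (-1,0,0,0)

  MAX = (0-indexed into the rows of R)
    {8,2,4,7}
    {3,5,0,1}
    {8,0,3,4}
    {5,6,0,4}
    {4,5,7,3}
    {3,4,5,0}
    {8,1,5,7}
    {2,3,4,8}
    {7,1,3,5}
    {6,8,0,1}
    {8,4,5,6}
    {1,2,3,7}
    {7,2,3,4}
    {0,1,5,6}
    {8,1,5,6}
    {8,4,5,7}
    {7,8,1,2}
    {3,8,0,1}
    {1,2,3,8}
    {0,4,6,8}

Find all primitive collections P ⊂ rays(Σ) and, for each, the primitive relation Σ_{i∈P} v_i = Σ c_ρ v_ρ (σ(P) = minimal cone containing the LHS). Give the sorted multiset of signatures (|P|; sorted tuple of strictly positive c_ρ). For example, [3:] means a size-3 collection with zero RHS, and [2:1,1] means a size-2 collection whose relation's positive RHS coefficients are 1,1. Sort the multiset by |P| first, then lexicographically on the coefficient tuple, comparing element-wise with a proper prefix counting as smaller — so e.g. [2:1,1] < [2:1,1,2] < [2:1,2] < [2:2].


10 minimal non-faces of Δ(Σ) (on 9 rays):

  • {2,5}:  v_{2} + v_{5} = 0 ; sig = [2:]
  • {1,4}:  v_{1} + v_{4} = v_{7} ; sig = [2:1]
  • {3,6}:  v_{3} + v_{6} = v_{0} ; sig = [2:1]
  • {6,7}:  v_{6} + v_{7} = v_{5} ; sig = [2:1]
  • {0,7}:  v_{0} + v_{7} = v_{3} + v_{5} ; sig = [2:1,1]
  • {2,6}:  v_{2} + v_{6} = v_{3} + v_{8} ; sig = [2:1,1]
  • {0,2}:  v_{0} + v_{2} = 2·v_{3} + v_{8} ; sig = [2:1,2]
  • {3,7,8}:  v_{3} + v_{7} + v_{8} = 0 ; sig = [3:]
  • {3,5,8}:  v_{3} + v_{5} + v_{8} = v_{6} ; sig = [3:1]
  • {0,5,8}:  v_{0} + v_{5} + v_{8} = 2·v_{6} ; sig = [3:2]

Signatures (|P|; sorted positive RHS coefficients), sorted:
[[2:], [2:1], [2:1], [2:1], [2:1,1], [2:1,1], [2:1,2], [3:], [3:1], [3:2]]


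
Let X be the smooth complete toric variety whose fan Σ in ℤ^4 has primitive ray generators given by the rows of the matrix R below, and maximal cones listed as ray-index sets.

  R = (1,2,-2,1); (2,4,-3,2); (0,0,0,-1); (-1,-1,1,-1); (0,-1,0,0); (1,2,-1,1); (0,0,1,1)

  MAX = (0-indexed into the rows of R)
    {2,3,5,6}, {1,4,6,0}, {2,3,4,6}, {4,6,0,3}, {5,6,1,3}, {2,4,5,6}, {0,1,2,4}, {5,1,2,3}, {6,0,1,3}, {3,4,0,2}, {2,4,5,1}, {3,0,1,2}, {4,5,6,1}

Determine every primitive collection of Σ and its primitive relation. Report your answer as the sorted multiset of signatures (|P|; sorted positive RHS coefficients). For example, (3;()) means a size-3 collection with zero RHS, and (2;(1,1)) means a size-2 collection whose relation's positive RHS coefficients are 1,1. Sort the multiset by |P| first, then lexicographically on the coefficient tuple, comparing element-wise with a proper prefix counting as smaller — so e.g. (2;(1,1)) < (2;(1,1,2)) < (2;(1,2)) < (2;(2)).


Σ has 5 primitive collections:

  {0,5}:  v_{0} + v_{5} = v_{1}  ⇒ sig = (2;(1))
  {3,4,5}:  v_{3} + v_{4} + v_{5} = 0  ⇒ sig = (3;())
  {0,2,6}:  v_{0} + v_{2} + v_{6} = v_{5}  ⇒ sig = (3;(1))
  {1,3,4}:  v_{1} + v_{3} + v_{4} = v_{0}  ⇒ sig = (3;(1))
  {1,2,6}:  v_{1} + v_{2} + v_{6} = 2·v_{5}  ⇒ sig = (3;(2))

so the primitive-relation signature multiset is
{ (2;(1)),  (3;()),  (3;(1)) ×2,  (3;(2)) }


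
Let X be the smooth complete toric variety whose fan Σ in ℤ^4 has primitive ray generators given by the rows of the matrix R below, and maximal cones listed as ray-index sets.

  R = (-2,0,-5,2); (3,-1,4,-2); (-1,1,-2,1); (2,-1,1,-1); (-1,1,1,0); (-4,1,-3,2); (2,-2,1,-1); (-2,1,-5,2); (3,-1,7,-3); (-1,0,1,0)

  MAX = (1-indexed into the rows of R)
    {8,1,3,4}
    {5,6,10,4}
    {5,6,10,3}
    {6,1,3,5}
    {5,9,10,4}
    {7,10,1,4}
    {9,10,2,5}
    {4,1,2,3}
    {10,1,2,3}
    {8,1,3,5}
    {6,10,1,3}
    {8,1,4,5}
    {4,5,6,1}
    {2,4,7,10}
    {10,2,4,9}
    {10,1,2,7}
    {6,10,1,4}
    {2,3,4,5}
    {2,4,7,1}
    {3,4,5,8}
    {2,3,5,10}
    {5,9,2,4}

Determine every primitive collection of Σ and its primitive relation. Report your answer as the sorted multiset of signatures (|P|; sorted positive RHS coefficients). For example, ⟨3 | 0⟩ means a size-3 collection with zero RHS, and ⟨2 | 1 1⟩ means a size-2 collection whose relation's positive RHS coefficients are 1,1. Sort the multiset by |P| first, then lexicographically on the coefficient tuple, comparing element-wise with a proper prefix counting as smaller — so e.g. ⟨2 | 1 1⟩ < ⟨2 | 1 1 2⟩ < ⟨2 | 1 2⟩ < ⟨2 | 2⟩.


Δ(Σ) — 10 vertices, 20 min non-faces:

  P = {2,6}:  v_{2} + v_{6} = v_{10}  ⟹  sig = ⟨2 | 1⟩
  P = {1,9}:  v_{1} + v_{9} = v_{4} + v_{10}  ⟹  sig = ⟨2 | 1 1⟩
  P = {2,8}:  v_{2} + v_{8} = v_{3} + v_{4}  ⟹  sig = ⟨2 | 1 1⟩
  P = {3,7}:  v_{3} + v_{7} = v_{1} + v_{2}  ⟹  sig = ⟨2 | 1 1⟩
  P = {3,9}:  v_{3} + v_{9} = v_{2} + v_{5}  ⟹  sig = ⟨2 | 1 1⟩
  P = {5,7}:  v_{5} + v_{7} = v_{4} + v_{10}  ⟹  sig = ⟨2 | 1 1⟩
  P = {7,8}:  v_{7} + v_{8} = v_{1} + v_{4}  ⟹  sig = ⟨2 | 1 1⟩
  P = {8,9}:  v_{8} + v_{9} = v_{4} + v_{5}  ⟹  sig = ⟨2 | 1 1⟩
  P = {8,10}:  v_{8} + v_{10} = v_{1} + v_{5}  ⟹  sig = ⟨2 | 1 1⟩
  P = {6,7}:  v_{6} + v_{7} = v_{1} + v_{4} + 2·v_{10}  ⟹  sig = ⟨2 | 1 1 2⟩
  P = {6,9}:  v_{6} + v_{9} = v_{4} + v_{5} + 2·v_{10}  ⟹  sig = ⟨2 | 1 1 2⟩
  P = {7,9}:  v_{7} + v_{9} = v_{2} + 2·v_{4} + 2·v_{10}  ⟹  sig = ⟨2 | 1 2 2⟩
  P = {6,8}:  v_{6} + v_{8} = 2·v_{1} + 2·v_{5}  ⟹  sig = ⟨2 | 2 2⟩
  P = {1,2,5}:  v_{1} + v_{2} + v_{5} = 0  ⟹  sig = ⟨3 | 0⟩
  P = {3,4,10}:  v_{3} + v_{4} + v_{10} = 0  ⟹  sig = ⟨3 | 0⟩
  P = {1,5,10}:  v_{1} + v_{5} + v_{10} = v_{6}  ⟹  sig = ⟨3 | 1⟩
  P = {3,4,6}:  v_{3} + v_{4} + v_{6} = v_{1} + v_{5}  ⟹  sig = ⟨3 | 1 1⟩
  P = {1,2,4,10}:  v_{1} + v_{2} + v_{4} + v_{10} = v_{7}  ⟹  sig = ⟨4 | 1⟩
  P = {1,3,4,5}:  v_{1} + v_{3} + v_{4} + v_{5} = v_{8}  ⟹  sig = ⟨4 | 1⟩
  P = {2,4,5,10}:  v_{2} + v_{4} + v_{5} + v_{10} = v_{9}  ⟹  sig = ⟨4 | 1⟩

so the primitive-relation signature multiset is
    ⟨2 | 1⟩
    ⟨2 | 1 1⟩
    ⟨2 | 1 1⟩
    ⟨2 | 1 1⟩
    ⟨2 | 1 1⟩
    ⟨2 | 1 1⟩
    ⟨2 | 1 1⟩
    ⟨2 | 1 1⟩
    ⟨2 | 1 1⟩
    ⟨2 | 1 1 2⟩
    ⟨2 | 1 1 2⟩
    ⟨2 | 1 2 2⟩
    ⟨2 | 2 2⟩
    ⟨3 | 0⟩
    ⟨3 | 0⟩
    ⟨3 | 1⟩
    ⟨3 | 1 1⟩
    ⟨4 | 1⟩
    ⟨4 | 1⟩
    ⟨4 | 1⟩


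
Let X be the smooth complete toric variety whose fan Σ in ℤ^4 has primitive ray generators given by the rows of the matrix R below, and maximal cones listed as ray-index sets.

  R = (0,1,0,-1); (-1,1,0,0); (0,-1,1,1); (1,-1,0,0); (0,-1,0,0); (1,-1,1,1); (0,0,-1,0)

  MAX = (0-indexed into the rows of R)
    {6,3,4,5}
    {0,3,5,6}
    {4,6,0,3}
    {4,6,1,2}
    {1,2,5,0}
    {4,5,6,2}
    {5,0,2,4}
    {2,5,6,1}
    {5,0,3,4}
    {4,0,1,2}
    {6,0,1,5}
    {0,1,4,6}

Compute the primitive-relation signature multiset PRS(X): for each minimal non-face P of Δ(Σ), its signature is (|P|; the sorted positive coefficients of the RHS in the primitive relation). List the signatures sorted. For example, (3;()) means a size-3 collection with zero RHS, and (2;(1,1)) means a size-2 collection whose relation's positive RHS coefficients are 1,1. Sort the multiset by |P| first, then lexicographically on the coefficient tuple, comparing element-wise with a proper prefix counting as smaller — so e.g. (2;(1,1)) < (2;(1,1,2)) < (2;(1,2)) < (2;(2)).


5 collections generate NE(X_Σ); each relation:

  P = {1,3}:  v_{1} + v_{3} = 0  ⟹  sig = (2;())
  P = {2,3}:  v_{2} + v_{3} = v_{4} + v_{5}  ⟹  sig = (2;(1,1))
  P = {0,2,6}:  v_{0} + v_{2} + v_{6} = 0  ⟹  sig = (3;())
  P = {1,4,5}:  v_{1} + v_{4} + v_{5} = v_{2}  ⟹  sig = (3;(1))
  P = {0,4,5,6}:  v_{0} + v_{4} + v_{5} + v_{6} = v_{3}  ⟹  sig = (4;(1))

so the primitive-relation signature multiset is
    |P|=2: 2 collections, coeffs (), (1,1)
    |P|=3: 2 collections, coeffs (), (1)
    |P|=4: 1 collection, coeffs (1)


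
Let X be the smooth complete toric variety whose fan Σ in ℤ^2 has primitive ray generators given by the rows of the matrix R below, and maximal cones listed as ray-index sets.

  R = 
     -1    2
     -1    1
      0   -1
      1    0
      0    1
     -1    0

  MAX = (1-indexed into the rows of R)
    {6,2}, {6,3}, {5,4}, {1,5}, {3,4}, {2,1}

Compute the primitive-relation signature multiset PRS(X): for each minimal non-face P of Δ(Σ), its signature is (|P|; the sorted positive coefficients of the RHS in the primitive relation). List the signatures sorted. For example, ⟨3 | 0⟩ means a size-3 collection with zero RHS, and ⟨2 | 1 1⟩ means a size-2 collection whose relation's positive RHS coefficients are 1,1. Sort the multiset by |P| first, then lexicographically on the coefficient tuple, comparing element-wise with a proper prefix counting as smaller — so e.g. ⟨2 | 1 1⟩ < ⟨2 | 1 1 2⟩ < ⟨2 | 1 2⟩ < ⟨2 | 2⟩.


Primitive collections (9):

  • {3,5}:  v_{3} + v_{5} = 0 ; sig = ⟨2 | 0⟩
  • {4,6}:  v_{4} + v_{6} = 0 ; sig = ⟨2 | 0⟩
  • {1,3}:  v_{1} + v_{3} = v_{2} ; sig = ⟨2 | 1⟩
  • {2,3}:  v_{2} + v_{3} = v_{6} ; sig = ⟨2 | 1⟩
  • {2,4}:  v_{2} + v_{4} = v_{5} ; sig = ⟨2 | 1⟩
  • {2,5}:  v_{2} + v_{5} = v_{1} ; sig = ⟨2 | 1⟩
  • {5,6}:  v_{5} + v_{6} = v_{2} ; sig = ⟨2 | 1⟩
  • {1,4}:  v_{1} + v_{4} = 2·v_{5} ; sig = ⟨2 | 2⟩
  • {1,6}:  v_{1} + v_{6} = 2·v_{2} ; sig = ⟨2 | 2⟩

Signatures (|P|; sorted positive RHS coefficients), sorted:
[⟨2 | 0⟩, ⟨2 | 0⟩, ⟨2 | 1⟩, ⟨2 | 1⟩, ⟨2 | 1⟩, ⟨2 | 1⟩, ⟨2 | 1⟩, ⟨2 | 2⟩, ⟨2 | 2⟩]


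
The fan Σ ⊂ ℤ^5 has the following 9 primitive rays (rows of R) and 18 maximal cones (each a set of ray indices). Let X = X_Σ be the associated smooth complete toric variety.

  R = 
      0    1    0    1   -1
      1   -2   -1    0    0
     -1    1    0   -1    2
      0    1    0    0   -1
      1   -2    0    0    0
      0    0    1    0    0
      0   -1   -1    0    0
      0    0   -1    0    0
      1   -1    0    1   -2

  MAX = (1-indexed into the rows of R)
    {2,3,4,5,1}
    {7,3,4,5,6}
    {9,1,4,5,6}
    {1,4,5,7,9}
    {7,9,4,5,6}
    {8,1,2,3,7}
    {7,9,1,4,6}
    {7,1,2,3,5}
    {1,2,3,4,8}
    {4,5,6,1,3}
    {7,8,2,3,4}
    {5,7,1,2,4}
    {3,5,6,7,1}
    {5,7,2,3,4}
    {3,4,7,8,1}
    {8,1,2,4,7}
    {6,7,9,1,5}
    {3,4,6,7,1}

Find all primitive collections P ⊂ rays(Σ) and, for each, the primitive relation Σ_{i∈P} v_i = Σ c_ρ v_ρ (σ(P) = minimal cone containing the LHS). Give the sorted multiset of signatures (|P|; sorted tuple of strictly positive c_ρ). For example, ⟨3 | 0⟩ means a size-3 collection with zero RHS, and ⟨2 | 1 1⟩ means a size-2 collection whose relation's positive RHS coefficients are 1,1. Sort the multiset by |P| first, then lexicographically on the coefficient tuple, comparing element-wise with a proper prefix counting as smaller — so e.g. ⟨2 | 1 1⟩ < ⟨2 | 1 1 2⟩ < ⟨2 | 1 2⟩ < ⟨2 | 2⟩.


Primitive collections (9):

  • {3,9}:  v_{3} + v_{9} = 0 ; sig = ⟨2 | 0⟩
  • {6,8}:  v_{6} + v_{8} = 0 ; sig = ⟨2 | 0⟩
  • {2,6}:  v_{2} + v_{6} = v_{5} ; sig = ⟨2 | 1⟩
  • {5,8}:  v_{5} + v_{8} = v_{2} ; sig = ⟨2 | 1⟩
  • {8,9}:  v_{8} + v_{9} = v_{1} + v_{4} + v_{5} + v_{7} ; sig = ⟨2 | 1 1 1 1⟩
  • {2,9}:  v_{2} + v_{9} = v_{1} + v_{4} + 2·v_{5} + v_{7} ; sig = ⟨2 | 1 1 1 2⟩
  • {1,3,4,5,7}:  v_{1} + v_{3} + v_{4} + v_{5} + v_{7} = v_{8} ; sig = ⟨5 | 1⟩
  • {1,4,5,6,7}:  v_{1} + v_{4} + v_{5} + v_{6} + v_{7} = v_{9} ; sig = ⟨5 | 1⟩
  • {1,2,3,4,7}:  v_{1} + v_{2} + v_{3} + v_{4} + v_{7} = 2·v_{8} ; sig = ⟨5 | 2⟩

Sorted signature multiset PRS(X):
    ⟨2 | 0⟩
    ⟨2 | 0⟩
    ⟨2 | 1⟩
    ⟨2 | 1⟩
    ⟨2 | 1 1 1 1⟩
    ⟨2 | 1 1 1 2⟩
    ⟨5 | 1⟩
    ⟨5 | 1⟩
    ⟨5 | 2⟩


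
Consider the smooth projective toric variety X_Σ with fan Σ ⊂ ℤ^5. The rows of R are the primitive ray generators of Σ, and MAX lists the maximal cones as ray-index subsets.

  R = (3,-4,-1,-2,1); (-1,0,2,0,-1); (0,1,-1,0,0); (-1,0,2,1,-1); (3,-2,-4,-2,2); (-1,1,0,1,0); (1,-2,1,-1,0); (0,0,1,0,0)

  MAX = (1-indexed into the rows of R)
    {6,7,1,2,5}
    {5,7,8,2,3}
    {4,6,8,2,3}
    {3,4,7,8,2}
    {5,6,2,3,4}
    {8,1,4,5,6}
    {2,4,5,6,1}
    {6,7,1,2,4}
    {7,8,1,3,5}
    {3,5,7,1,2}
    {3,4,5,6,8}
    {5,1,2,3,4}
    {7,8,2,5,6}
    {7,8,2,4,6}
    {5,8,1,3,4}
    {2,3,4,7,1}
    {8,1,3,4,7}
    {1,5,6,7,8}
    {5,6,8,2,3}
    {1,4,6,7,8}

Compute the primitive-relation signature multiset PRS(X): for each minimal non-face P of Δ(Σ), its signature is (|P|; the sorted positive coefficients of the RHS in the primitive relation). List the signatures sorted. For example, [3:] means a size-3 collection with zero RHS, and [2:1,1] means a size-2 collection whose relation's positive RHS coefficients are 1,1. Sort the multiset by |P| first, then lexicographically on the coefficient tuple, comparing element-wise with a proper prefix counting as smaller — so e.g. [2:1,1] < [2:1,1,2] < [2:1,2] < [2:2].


Σ has 5 primitive collections:

  P = {3,6,7}:  v_{3} + v_{6} + v_{7} = 0  ⟹  sig = [3:]
  P = {4,5,7}:  v_{4} + v_{5} + v_{7} = v_{1}  ⟹  sig = [3:1]
  P = {1,3,6}:  v_{1} + v_{3} + v_{6} = v_{4} + v_{5}  ⟹  sig = [3:1,1]
  P = {1,2,8}:  v_{1} + v_{2} + v_{8} = 2·v_{7}  ⟹  sig = [3:2]
  P = {2,4,5,8}:  v_{2} + v_{4} + v_{5} + v_{8} = v_{7}  ⟹  sig = [4:1]

so the primitive-relation signature multiset is
    |P|=3: 4 collections, coeffs (), (1), (1,1), (2)
    |P|=4: 1 collection, coeffs (1)


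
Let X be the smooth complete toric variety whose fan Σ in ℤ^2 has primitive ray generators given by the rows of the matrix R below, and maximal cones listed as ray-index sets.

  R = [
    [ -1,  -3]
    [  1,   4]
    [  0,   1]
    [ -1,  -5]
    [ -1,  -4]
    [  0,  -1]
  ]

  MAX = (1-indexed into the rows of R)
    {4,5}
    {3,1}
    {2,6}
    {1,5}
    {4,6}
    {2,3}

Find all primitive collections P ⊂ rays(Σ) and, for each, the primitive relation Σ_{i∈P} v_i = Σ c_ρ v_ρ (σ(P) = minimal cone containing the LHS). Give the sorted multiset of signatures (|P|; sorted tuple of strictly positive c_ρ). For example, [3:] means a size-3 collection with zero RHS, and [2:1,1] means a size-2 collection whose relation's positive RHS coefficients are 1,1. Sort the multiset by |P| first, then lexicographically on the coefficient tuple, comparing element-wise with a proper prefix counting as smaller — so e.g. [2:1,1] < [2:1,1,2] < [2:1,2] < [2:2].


Minimal non-faces — 9 found among 6 rays, 6 max cones:

  P={2,5}:  v_{2} + v_{5} = 0 — sig = [2:]
  P={3,6}:  v_{3} + v_{6} = 0 — sig = [2:]
  P={1,2}:  v_{1} + v_{2} = v_{3} — sig = [2:1]
  P={1,6}:  v_{1} + v_{6} = v_{5} — sig = [2:1]
  P={2,4}:  v_{2} + v_{4} = v_{6} — sig = [2:1]
  P={3,4}:  v_{3} + v_{4} = v_{5} — sig = [2:1]
  P={3,5}:  v_{3} + v_{5} = v_{1} — sig = [2:1]
  P={5,6}:  v_{5} + v_{6} = v_{4} — sig = [2:1]
  P={1,4}:  v_{1} + v_{4} = 2·v_{5} — sig = [2:2]

Sorted signature multiset PRS(X):
    |P|=2: 9 collections, coeffs (), (), (1), (1), (1), (1), (1), (1), (2)


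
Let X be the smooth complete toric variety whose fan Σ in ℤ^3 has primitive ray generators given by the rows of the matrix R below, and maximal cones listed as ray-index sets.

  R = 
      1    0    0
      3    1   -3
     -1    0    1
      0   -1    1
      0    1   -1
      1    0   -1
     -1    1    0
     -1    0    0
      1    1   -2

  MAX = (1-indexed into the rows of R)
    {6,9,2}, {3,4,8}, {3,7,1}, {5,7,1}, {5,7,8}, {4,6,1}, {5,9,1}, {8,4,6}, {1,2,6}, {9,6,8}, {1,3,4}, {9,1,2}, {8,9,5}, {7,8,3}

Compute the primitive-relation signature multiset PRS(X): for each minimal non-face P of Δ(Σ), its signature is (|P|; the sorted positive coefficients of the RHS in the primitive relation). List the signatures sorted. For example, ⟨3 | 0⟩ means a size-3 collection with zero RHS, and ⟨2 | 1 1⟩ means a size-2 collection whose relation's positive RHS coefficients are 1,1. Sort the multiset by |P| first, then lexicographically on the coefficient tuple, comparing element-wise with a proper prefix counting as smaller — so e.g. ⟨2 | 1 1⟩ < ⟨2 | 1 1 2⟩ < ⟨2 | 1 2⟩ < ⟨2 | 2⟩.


16 collections generate NE(X_Σ); each relation:

  P = {1,8}:  v_{1} + v_{8} = 0  ⟹  sig = ⟨2 | 0⟩
  P = {3,6}:  v_{3} + v_{6} = 0  ⟹  sig = ⟨2 | 0⟩
  P = {4,5}:  v_{4} + v_{5} = 0  ⟹  sig = ⟨2 | 0⟩
  P = {3,5}:  v_{3} + v_{5} = v_{7}  ⟹  sig = ⟨2 | 1⟩
  P = {3,9}:  v_{3} + v_{9} = v_{5}  ⟹  sig = ⟨2 | 1⟩
  P = {4,7}:  v_{4} + v_{7} = v_{3}  ⟹  sig = ⟨2 | 1⟩
  P = {4,9}:  v_{4} + v_{9} = v_{6}  ⟹  sig = ⟨2 | 1⟩
  P = {5,6}:  v_{5} + v_{6} = v_{9}  ⟹  sig = ⟨2 | 1⟩
  P = {6,7}:  v_{6} + v_{7} = v_{5}  ⟹  sig = ⟨2 | 1⟩
  P = {2,3}:  v_{2} + v_{3} = v_{1} + v_{9}  ⟹  sig = ⟨2 | 1 1⟩
  P = {2,8}:  v_{2} + v_{8} = v_{6} + v_{9}  ⟹  sig = ⟨2 | 1 1⟩
  P = {2,7}:  v_{2} + v_{7} = v_{1} + v_{5} + v_{9}  ⟹  sig = ⟨2 | 1 1 1⟩
  P = {2,4}:  v_{2} + v_{4} = v_{1} + 2·v_{6}  ⟹  sig = ⟨2 | 1 2⟩
  P = {2,5}:  v_{2} + v_{5} = v_{1} + 2·v_{9}  ⟹  sig = ⟨2 | 1 2⟩
  P = {7,9}:  v_{7} + v_{9} = 2·v_{5}  ⟹  sig = ⟨2 | 2⟩
  P = {1,6,9}:  v_{1} + v_{6} + v_{9} = v_{2}  ⟹  sig = ⟨3 | 1⟩

Hence PRS(X_Σ) =
{ ⟨2 | 0⟩ ×3,  ⟨2 | 1⟩ ×6,  ⟨2 | 1 1⟩ ×2,  ⟨2 | 1 1 1⟩,  ⟨2 | 1 2⟩ ×2,  ⟨2 | 2⟩,  ⟨3 | 1⟩ }


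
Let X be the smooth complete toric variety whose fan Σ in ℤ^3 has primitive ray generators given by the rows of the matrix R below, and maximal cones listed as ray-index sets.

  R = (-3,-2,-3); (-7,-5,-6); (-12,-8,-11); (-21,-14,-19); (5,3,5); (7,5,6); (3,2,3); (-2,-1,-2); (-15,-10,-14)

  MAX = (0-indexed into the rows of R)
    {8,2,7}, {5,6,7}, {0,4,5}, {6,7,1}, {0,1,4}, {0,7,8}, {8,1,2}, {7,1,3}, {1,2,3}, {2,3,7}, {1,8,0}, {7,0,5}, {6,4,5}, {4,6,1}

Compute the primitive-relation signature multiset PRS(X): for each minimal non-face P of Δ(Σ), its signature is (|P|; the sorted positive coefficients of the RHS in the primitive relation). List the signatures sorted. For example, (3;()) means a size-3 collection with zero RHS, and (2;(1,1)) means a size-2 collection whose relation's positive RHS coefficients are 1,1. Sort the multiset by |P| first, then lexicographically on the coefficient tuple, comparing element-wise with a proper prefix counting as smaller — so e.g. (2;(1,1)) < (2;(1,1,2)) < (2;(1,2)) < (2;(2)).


Δ(Σ) — 9 vertices, 18 min non-faces:

  • {0,6}:  v_{0} + v_{6} = 0  ⟹  sig = (2;())
  • {1,5}:  v_{1} + v_{5} = 0  ⟹  sig = (2;())
  • {0,2}:  v_{0} + v_{2} = v_{8}  ⟹  sig = (2;(1))
  • {2,4}:  v_{2} + v_{4} = v_{1}  ⟹  sig = (2;(1))
  • {4,7}:  v_{4} + v_{7} = v_{6}  ⟹  sig = (2;(1))
  • {6,8}:  v_{6} + v_{8} = v_{2}  ⟹  sig = (2;(1))
  • {2,5}:  v_{2} + v_{5} = v_{0} + v_{7}  ⟹  sig = (2;(1,1))
  • {2,6}:  v_{2} + v_{6} = v_{1} + v_{7}  ⟹  sig = (2;(1,1))
  • {3,5}:  v_{3} + v_{5} = v_{2} + v_{7}  ⟹  sig = (2;(1,1))
  • {4,8}:  v_{4} + v_{8} = v_{0} + v_{1}  ⟹  sig = (2;(1,1))
  • {3,4}:  v_{3} + v_{4} = 2·v_{1} + v_{7}  ⟹  sig = (2;(1,2))
  • {5,8}:  v_{5} + v_{8} = 2·v_{0} + v_{7}  ⟹  sig = (2;(1,2))
  • {0,3}:  v_{0} + v_{3} = 2·v_{2}  ⟹  sig = (2;(2))
  • {3,6}:  v_{3} + v_{6} = 2·v_{1} + 2·v_{7}  ⟹  sig = (2;(2,2))
  • {3,8}:  v_{3} + v_{8} = 3·v_{2}  ⟹  sig = (2;(3))
  • {0,1,7}:  v_{0} + v_{1} + v_{7} = v_{2}  ⟹  sig = (3;(1))
  • {1,2,7}:  v_{1} + v_{2} + v_{7} = v_{3}  ⟹  sig = (3;(1))
  • {1,7,8}:  v_{1} + v_{7} + v_{8} = 2·v_{2}  ⟹  sig = (3;(2))

Hence PRS(X_Σ) =
[(2;()), (2;()), (2;(1)), (2;(1)), (2;(1)), (2;(1)), (2;(1,1)), (2;(1,1)), (2;(1,1)), (2;(1,1)), (2;(1,2)), (2;(1,2)), (2;(2)), (2;(2,2)), (2;(3)), (3;(1)), (3;(1)), (3;(2))]


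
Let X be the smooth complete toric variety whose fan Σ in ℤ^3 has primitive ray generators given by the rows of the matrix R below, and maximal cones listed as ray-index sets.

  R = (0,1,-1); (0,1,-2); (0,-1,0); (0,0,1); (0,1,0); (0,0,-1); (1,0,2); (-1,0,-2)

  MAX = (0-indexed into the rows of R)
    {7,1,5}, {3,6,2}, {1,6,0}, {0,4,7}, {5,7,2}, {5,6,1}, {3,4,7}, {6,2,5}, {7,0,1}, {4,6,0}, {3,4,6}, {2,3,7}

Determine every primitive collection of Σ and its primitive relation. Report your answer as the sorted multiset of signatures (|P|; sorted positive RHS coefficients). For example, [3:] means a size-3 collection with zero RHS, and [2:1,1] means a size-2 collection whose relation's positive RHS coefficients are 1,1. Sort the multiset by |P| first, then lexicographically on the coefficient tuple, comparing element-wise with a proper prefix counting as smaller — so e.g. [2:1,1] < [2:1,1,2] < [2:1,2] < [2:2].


The 10 primitive collections of Σ (r=8, n=3):

  P = {2,4}:  v_{2} + v_{4} = 0  ⇒ sig = [2:]
  P = {3,5}:  v_{3} + v_{5} = 0  ⇒ sig = [2:]
  P = {6,7}:  v_{6} + v_{7} = 0  ⇒ sig = [2:]
  P = {0,2}:  v_{0} + v_{2} = v_{5}  ⇒ sig = [2:1]
  P = {0,3}:  v_{0} + v_{3} = v_{4}  ⇒ sig = [2:1]
  P = {0,5}:  v_{0} + v_{5} = v_{1}  ⇒ sig = [2:1]
  P = {1,3}:  v_{1} + v_{3} = v_{0}  ⇒ sig = [2:1]
  P = {4,5}:  v_{4} + v_{5} = v_{0}  ⇒ sig = [2:1]
  P = {1,2}:  v_{1} + v_{2} = 2·v_{5}  ⇒ sig = [2:2]
  P = {1,4}:  v_{1} + v_{4} = 2·v_{0}  ⇒ sig = [2:2]

Signatures (|P|; sorted positive RHS coefficients), sorted:
    |P|=2: 10 collections, coeffs (), (), (), (1), (1), (1), (1), (1), (2), (2)


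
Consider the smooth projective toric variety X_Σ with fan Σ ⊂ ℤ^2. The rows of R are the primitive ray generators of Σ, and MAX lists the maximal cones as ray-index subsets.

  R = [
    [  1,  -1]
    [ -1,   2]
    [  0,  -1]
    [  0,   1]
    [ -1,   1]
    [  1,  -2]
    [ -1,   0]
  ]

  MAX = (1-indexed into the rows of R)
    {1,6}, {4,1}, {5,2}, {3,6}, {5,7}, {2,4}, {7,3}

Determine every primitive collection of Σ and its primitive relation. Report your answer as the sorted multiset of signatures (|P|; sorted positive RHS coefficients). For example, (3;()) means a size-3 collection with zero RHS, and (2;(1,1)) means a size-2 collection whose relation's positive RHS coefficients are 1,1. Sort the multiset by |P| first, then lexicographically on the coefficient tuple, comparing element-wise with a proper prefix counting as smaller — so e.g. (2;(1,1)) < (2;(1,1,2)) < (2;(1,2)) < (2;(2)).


Primitive collections (14):

  P={1,5}:  v_{1} + v_{5} = 0 ; sig = (2;())
  P={2,6}:  v_{2} + v_{6} = 0 ; sig = (2;())
  P={3,4}:  v_{3} + v_{4} = 0 ; sig = (2;())
  P={1,2}:  v_{1} + v_{2} = v_{4} ; sig = (2;(1))
  P={1,3}:  v_{1} + v_{3} = v_{6} ; sig = (2;(1))
  P={1,7}:  v_{1} + v_{7} = v_{3} ; sig = (2;(1))
  P={2,3}:  v_{2} + v_{3} = v_{5} ; sig = (2;(1))
  P={3,5}:  v_{3} + v_{5} = v_{7} ; sig = (2;(1))
  P={4,5}:  v_{4} + v_{5} = v_{2} ; sig = (2;(1))
  P={4,6}:  v_{4} + v_{6} = v_{1} ; sig = (2;(1))
  P={4,7}:  v_{4} + v_{7} = v_{5} ; sig = (2;(1))
  P={5,6}:  v_{5} + v_{6} = v_{3} ; sig = (2;(1))
  P={2,7}:  v_{2} + v_{7} = 2·v_{5} ; sig = (2;(2))
  P={6,7}:  v_{6} + v_{7} = 2·v_{3} ; sig = (2;(2))

Sorted signature multiset PRS(X):
    |P|=2: 14 collections, coeffs (), (), (), (1), (1), (1), (1), (1), (1), (1), (1), (1), (2), (2)


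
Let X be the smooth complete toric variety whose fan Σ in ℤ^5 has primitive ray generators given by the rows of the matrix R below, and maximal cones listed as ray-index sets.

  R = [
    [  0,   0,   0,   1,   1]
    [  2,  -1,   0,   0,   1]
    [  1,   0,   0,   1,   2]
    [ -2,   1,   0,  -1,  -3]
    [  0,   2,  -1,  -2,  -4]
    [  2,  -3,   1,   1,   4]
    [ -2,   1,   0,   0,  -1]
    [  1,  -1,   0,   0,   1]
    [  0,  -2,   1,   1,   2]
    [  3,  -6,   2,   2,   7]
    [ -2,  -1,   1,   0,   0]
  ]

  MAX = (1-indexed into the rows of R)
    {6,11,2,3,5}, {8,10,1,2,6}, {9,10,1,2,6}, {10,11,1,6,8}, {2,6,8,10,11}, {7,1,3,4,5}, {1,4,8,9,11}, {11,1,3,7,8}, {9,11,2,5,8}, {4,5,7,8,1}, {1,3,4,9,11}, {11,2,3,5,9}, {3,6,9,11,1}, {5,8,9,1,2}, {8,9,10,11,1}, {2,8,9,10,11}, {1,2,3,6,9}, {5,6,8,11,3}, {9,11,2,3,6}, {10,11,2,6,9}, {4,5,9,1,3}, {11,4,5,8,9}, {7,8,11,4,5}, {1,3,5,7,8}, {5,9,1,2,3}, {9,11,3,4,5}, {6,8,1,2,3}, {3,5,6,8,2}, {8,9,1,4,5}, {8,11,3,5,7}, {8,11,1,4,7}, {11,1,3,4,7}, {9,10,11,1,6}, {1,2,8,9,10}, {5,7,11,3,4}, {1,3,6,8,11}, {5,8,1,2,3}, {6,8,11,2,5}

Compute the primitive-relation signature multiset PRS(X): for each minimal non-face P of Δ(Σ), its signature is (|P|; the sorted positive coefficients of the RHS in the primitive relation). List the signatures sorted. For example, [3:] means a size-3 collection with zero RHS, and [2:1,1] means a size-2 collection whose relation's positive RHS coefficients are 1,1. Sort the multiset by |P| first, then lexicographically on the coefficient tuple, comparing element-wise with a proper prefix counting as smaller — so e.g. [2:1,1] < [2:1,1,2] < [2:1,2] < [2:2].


Primitive collections (17):

  P = {2,7}:  v_{2} + v_{7} = 0 — sig = [2:]
  P = {2,4}:  v_{2} + v_{4} = v_{5} + v_{9} — sig = [2:1,1]
  P = {4,6}:  v_{4} + v_{6} = v_{2} + v_{11} — sig = [2:1,1]
  P = {7,9}:  v_{7} + v_{9} = v_{1} + v_{11} — sig = [2:1,1]
  P = {6,7}:  v_{6} + v_{7} = v_{3} + v_{8} + v_{11} — sig = [2:1,1,1]
  P = {4,10}:  v_{4} + v_{10} = v_{2} + v_{8} + v_{9} + v_{11} — sig = [2:1,1,1,1]
  P = {7,10}:  v_{7} + v_{10} = v_{1} + v_{6} + v_{8} + v_{11} — sig = [2:1,1,1,1]
  P = {5,10}:  v_{5} + v_{10} = 2·v_{2} + v_{8} + v_{11} — sig = [2:1,1,2]
  P = {3,10}:  v_{3} + v_{10} = v_{1} + 2·v_{6} — sig = [2:1,2]
  P = {3,4,8}:  v_{3} + v_{4} + v_{8} = 0 — sig = [3:]
  P = {1,2,11}:  v_{1} + v_{2} + v_{11} = v_{9} — sig = [3:1]
  P = {1,5,6}:  v_{1} + v_{5} + v_{6} = v_{2} — sig = [3:1]
  P = {1,5,11}:  v_{1} + v_{5} + v_{11} = v_{4} — sig = [3:1]
  P = {6,8,9}:  v_{6} + v_{8} + v_{9} = v_{10} — sig = [3:1]
  P = {3,8,9}:  v_{3} + v_{8} + v_{9} = v_{1} + v_{6} — sig = [3:1,1]
  P = {5,6,9}:  v_{5} + v_{6} + v_{9} = 2·v_{2} + v_{11} — sig = [3:1,2]
  P = {2,3,8,11}:  v_{2} + v_{3} + v_{8} + v_{11} = v_{6} — sig = [4:1]

so the primitive-relation signature multiset is
[[2:], [2:1,1], [2:1,1], [2:1,1], [2:1,1,1], [2:1,1,1,1], [2:1,1,1,1], [2:1,1,2], [2:1,2], [3:], [3:1], [3:1], [3:1], [3:1], [3:1,1], [3:1,2], [4:1]]


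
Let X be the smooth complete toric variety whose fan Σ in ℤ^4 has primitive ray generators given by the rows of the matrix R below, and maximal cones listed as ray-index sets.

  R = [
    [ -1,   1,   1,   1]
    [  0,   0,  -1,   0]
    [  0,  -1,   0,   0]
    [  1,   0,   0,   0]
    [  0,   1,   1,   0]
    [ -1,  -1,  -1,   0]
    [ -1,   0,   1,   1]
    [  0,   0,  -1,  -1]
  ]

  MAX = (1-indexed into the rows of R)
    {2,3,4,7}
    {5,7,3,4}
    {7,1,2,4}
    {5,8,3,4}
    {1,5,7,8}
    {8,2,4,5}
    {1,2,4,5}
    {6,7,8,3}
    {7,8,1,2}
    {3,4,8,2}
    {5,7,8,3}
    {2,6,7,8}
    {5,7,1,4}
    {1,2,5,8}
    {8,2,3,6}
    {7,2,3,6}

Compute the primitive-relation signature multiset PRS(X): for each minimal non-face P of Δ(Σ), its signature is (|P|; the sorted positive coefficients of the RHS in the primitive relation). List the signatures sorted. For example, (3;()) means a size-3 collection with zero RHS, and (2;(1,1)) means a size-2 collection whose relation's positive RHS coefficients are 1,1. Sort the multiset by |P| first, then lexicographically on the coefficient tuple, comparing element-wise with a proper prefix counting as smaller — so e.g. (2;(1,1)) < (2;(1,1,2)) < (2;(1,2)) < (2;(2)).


Minimal non-faces — 9 found among 8 rays, 16 max cones:

  • {1,3}:  v_{1} + v_{3} = v_{7}  so sig = (2;(1))
  • {4,6}:  v_{4} + v_{6} = v_{2} + v_{3}  so sig = (2;(1,1))
  • {5,6}:  v_{5} + v_{6} = v_{7} + v_{8}  so sig = (2;(1,1))
  • {1,6}:  v_{1} + v_{6} = v_{2} + 2·v_{7} + v_{8}  so sig = (2;(1,1,2))
  • {2,3,5}:  v_{2} + v_{3} + v_{5} = 0  so sig = (3;())
  • {4,7,8}:  v_{4} + v_{7} + v_{8} = 0  so sig = (3;())
  • {2,5,7}:  v_{2} + v_{5} + v_{7} = v_{1}  so sig = (3;(1))
  • {1,4,8}:  v_{1} + v_{4} + v_{8} = v_{2} + v_{5}  so sig = (3;(1,1))
  • {2,3,7,8}:  v_{2} + v_{3} + v_{7} + v_{8} = v_{6}  so sig = (4;(1))

so the primitive-relation signature multiset is
    (2;(1))
    (2;(1,1))
    (2;(1,1))
    (2;(1,1,2))
    (3;())
    (3;())
    (3;(1))
    (3;(1,1))
    (4;(1))


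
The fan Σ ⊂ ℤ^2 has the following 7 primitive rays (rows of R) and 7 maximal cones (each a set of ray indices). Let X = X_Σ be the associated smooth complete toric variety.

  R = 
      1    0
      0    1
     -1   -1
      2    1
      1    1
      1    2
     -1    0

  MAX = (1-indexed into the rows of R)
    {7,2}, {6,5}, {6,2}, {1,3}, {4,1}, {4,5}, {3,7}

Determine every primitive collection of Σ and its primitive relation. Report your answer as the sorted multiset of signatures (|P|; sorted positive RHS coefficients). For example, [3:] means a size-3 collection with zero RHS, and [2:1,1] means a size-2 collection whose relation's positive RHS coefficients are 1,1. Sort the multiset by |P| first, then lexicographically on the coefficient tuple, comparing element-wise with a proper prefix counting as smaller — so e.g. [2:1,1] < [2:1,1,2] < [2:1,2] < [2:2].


14 minimal non-faces of Δ(Σ) (on 7 rays):

  P={1,7}:  v_{1} + v_{7} = 0  →  sig = [2:]
  P={3,5}:  v_{3} + v_{5} = 0  →  sig = [2:]
  P={1,2}:  v_{1} + v_{2} = v_{5}  →  sig = [2:1]
  P={1,5}:  v_{1} + v_{5} = v_{4}  →  sig = [2:1]
  P={2,3}:  v_{2} + v_{3} = v_{7}  →  sig = [2:1]
  P={2,5}:  v_{2} + v_{5} = v_{6}  →  sig = [2:1]
  P={3,4}:  v_{3} + v_{4} = v_{1}  →  sig = [2:1]
  P={3,6}:  v_{3} + v_{6} = v_{2}  →  sig = [2:1]
  P={4,7}:  v_{4} + v_{7} = v_{5}  →  sig = [2:1]
  P={5,7}:  v_{5} + v_{7} = v_{2}  →  sig = [2:1]
  P={1,6}:  v_{1} + v_{6} = 2·v_{5}  →  sig = [2:2]
  P={2,4}:  v_{2} + v_{4} = 2·v_{5}  →  sig = [2:2]
  P={6,7}:  v_{6} + v_{7} = 2·v_{2}  →  sig = [2:2]
  P={4,6}:  v_{4} + v_{6} = 3·v_{5}  →  sig = [2:3]

Sorted signature multiset PRS(X):
    |P|=2: 14 collections, coeffs (), (), (1), (1), (1), (1), (1), (1), (1), (1), (2), (2), (2), (3)


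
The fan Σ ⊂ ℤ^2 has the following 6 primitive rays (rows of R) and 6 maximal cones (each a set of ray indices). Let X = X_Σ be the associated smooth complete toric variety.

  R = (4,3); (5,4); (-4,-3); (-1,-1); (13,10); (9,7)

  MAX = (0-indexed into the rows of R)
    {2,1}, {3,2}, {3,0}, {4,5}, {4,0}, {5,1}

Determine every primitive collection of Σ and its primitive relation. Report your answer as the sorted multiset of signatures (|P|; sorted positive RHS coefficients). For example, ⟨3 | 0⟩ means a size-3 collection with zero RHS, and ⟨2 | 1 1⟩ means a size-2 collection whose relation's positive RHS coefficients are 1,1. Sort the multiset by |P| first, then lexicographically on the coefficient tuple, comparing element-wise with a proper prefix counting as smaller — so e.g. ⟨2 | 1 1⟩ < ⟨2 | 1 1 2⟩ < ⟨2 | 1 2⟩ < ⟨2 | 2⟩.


|primitive collections| = 9. Relations:

  P={0,2}:  v_{0} + v_{2} = 0  ⟹  sig = ⟨2 | 0⟩
  P={0,1}:  v_{0} + v_{1} = v_{5}  ⟹  sig = ⟨2 | 1⟩
  P={0,5}:  v_{0} + v_{5} = v_{4}  ⟹  sig = ⟨2 | 1⟩
  P={1,3}:  v_{1} + v_{3} = v_{0}  ⟹  sig = ⟨2 | 1⟩
  P={2,4}:  v_{2} + v_{4} = v_{5}  ⟹  sig = ⟨2 | 1⟩
  P={2,5}:  v_{2} + v_{5} = v_{1}  ⟹  sig = ⟨2 | 1⟩
  P={1,4}:  v_{1} + v_{4} = 2·v_{5}  ⟹  sig = ⟨2 | 2⟩
  P={3,5}:  v_{3} + v_{5} = 2·v_{0}  ⟹  sig = ⟨2 | 2⟩
  P={3,4}:  v_{3} + v_{4} = 3·v_{0}  ⟹  sig = ⟨2 | 3⟩

so the primitive-relation signature multiset is
{ ⟨2 | 0⟩,  ⟨2 | 1⟩ ×5,  ⟨2 | 2⟩ ×2,  ⟨2 | 3⟩ }


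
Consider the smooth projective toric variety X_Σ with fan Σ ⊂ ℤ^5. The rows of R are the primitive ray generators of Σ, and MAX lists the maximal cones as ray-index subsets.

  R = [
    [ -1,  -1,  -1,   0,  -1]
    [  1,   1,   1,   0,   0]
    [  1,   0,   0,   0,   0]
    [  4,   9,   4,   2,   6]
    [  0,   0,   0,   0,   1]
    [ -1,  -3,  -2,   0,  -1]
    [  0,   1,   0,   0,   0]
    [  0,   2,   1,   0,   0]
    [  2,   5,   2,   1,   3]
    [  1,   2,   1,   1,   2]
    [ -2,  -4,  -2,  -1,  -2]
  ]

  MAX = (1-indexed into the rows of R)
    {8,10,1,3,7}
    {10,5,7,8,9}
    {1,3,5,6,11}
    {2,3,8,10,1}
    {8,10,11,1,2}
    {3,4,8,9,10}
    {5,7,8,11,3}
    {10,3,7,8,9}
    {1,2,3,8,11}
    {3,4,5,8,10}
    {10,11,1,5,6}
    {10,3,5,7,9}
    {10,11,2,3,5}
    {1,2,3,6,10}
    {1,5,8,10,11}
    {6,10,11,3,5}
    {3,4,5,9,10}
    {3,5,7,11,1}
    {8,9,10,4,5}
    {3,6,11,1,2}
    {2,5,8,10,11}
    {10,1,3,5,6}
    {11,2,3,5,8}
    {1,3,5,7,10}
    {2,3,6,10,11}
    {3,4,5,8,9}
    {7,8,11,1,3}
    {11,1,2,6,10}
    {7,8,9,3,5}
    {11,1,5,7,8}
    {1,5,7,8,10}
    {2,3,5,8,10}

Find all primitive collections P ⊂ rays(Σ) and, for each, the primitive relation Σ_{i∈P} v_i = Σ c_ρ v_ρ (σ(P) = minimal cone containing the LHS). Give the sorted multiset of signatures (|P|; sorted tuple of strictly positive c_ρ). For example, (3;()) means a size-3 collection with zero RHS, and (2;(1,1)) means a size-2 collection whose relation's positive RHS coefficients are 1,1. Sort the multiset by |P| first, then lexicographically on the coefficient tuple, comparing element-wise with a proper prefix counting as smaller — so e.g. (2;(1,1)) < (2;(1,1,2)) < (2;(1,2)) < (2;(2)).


Δ(Σ) — 11 vertices, 20 min non-faces:

  • {6,8}:  v_{6} + v_{8} = v_{1}  so sig = (2;(1))
  • {2,7}:  v_{2} + v_{7} = v_{3} + v_{8}  so sig = (2;(1,1))
  • {4,11}:  v_{4} + v_{11} = v_{5} + v_{9}  so sig = (2;(1,1))
  • {9,11}:  v_{9} + v_{11} = v_{5} + v_{7}  so sig = (2;(1,1))
  • {1,4}:  v_{1} + v_{4} = v_{7} + v_{9} + v_{10}  so sig = (2;(1,1,1))
  • {6,9}:  v_{6} + v_{9} = v_{1} + v_{3} + v_{5} + v_{7} + v_{10}  so sig = (2;(1,1,1,1,1))
  • {6,7}:  v_{6} + v_{7} = 2·v_{1} + v_{3} + v_{5}  so sig = (2;(1,1,2))
  • {2,9}:  v_{2} + v_{9} = 2·v_{3} + v_{5} + 2·v_{8} + v_{10}  so sig = (2;(1,1,2,2))
  • {4,6}:  v_{4} + v_{6} = v_{3} + v_{5} + 2·v_{7} + 2·v_{10}  so sig = (2;(1,1,2,2))
  • {1,9}:  v_{1} + v_{9} = 2·v_{7} + v_{10}  so sig = (2;(1,2))
  • {4,7}:  v_{4} + v_{7} = 2·v_{9}  so sig = (2;(2))
  • {2,4}:  v_{2} + v_{4} = 3·v_{3} + 2·v_{5} + 3·v_{8} + 2·v_{10}  so sig = (2;(2,2,3,3))
  • {1,2,5}:  v_{1} + v_{2} + v_{5} = 0  so sig = (3;())
  • {7,10,11}:  v_{7} + v_{10} + v_{11} = v_{1} + v_{5}  so sig = (3;(1,1))
  • {2,5,6}:  v_{2} + v_{5} + v_{6} = v_{3} + v_{10} + v_{11}  so sig = (3;(1,1,1))
  • {3,8,10,11}:  v_{3} + v_{8} + v_{10} + v_{11} = 0  so sig = (4;())
  • {1,3,5,8}:  v_{1} + v_{3} + v_{5} + v_{8} = v_{7}  so sig = (4;(1))
  • {1,3,10,11}:  v_{1} + v_{3} + v_{10} + v_{11} = v_{6}  so sig = (4;(1))
  • {3,5,7,8,10}:  v_{3} + v_{5} + v_{7} + v_{8} + v_{10} = v_{9}  so sig = (5;(1))
  • {3,5,8,9,10}:  v_{3} + v_{5} + v_{8} + v_{9} + v_{10} = v_{4}  so sig = (5;(1))

Signatures (|P|; sorted positive RHS coefficients), sorted:
    (2;(1))
    (2;(1,1))
    (2;(1,1))
    (2;(1,1))
    (2;(1,1,1))
    (2;(1,1,1,1,1))
    (2;(1,1,2))
    (2;(1,1,2,2))
    (2;(1,1,2,2))
    (2;(1,2))
    (2;(2))
    (2;(2,2,3,3))
    (3;())
    (3;(1,1))
    (3;(1,1,1))
    (4;())
    (4;(1))
    (4;(1))
    (5;(1))
    (5;(1))


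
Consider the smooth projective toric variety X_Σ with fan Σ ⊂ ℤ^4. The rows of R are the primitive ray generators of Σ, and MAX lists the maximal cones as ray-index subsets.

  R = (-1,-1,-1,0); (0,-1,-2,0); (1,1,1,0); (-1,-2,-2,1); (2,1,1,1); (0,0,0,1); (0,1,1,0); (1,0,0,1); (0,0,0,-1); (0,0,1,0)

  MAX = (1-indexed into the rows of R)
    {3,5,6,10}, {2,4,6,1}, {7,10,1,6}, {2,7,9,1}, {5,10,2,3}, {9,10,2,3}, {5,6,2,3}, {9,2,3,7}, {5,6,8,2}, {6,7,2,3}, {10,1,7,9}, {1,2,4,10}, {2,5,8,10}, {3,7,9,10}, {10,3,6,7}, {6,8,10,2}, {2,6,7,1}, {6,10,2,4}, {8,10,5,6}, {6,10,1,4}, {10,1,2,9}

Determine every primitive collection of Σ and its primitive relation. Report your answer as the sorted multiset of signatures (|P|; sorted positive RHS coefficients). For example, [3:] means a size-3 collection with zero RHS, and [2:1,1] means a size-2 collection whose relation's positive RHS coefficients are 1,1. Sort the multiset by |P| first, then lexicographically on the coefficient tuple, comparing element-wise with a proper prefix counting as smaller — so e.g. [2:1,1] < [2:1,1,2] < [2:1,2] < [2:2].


18 collections generate NE(X_Σ); each relation:

  P = {1,3}:  v_{1} + v_{3} = 0 — sig = [2:]
  P = {6,9}:  v_{6} + v_{9} = 0 — sig = [2:]
  P = {1,5}:  v_{1} + v_{5} = v_{8} — sig = [2:1]
  P = {3,8}:  v_{3} + v_{8} = v_{5} — sig = [2:1]
  P = {4,7}:  v_{4} + v_{7} = v_{1} + v_{6} — sig = [2:1,1]
  P = {7,8}:  v_{7} + v_{8} = v_{3} + v_{6} — sig = [2:1,1]
  P = {1,8}:  v_{1} + v_{8} = v_{2} + v_{6} + v_{10} — sig = [2:1,1,1]
  P = {3,4}:  v_{3} + v_{4} = v_{2} + v_{6} + v_{10} — sig = [2:1,1,1]
  P = {4,9}:  v_{4} + v_{9} = v_{1} + v_{2} + v_{10} — sig = [2:1,1,1]
  P = {8,9}:  v_{8} + v_{9} = v_{2} + v_{3} + v_{10} — sig = [2:1,1,1]
  P = {4,5}:  v_{4} + v_{5} = v_{2} + v_{6} + v_{8} + v_{10} — sig = [2:1,1,1,1]
  P = {5,9}:  v_{5} + v_{9} = v_{2} + 2·v_{3} + v_{10} — sig = [2:1,1,2]
  P = {5,7}:  v_{5} + v_{7} = 2·v_{3} + v_{6} — sig = [2:1,2]
  P = {4,8}:  v_{4} + v_{8} = 2·v_{2} + 2·v_{6} + 2·v_{10} — sig = [2:2,2,2]
  P = {2,7,10}:  v_{2} + v_{7} + v_{10} = 0 — sig = [3:]
  P = {1,2,6,10}:  v_{1} + v_{2} + v_{6} + v_{10} = v_{4} — sig = [4:1]
  P = {2,3,6,10}:  v_{2} + v_{3} + v_{6} + v_{10} = v_{8} — sig = [4:1]
  P = {2,5,6,10}:  v_{2} + v_{5} + v_{6} + v_{10} = 2·v_{8} — sig = [4:2]

Signatures (|P|; sorted positive RHS coefficients), sorted:
[[2:], [2:], [2:1], [2:1], [2:1,1], [2:1,1], [2:1,1,1], [2:1,1,1], [2:1,1,1], [2:1,1,1], [2:1,1,1,1], [2:1,1,2], [2:1,2], [2:2,2,2], [3:], [4:1], [4:1], [4:2]]


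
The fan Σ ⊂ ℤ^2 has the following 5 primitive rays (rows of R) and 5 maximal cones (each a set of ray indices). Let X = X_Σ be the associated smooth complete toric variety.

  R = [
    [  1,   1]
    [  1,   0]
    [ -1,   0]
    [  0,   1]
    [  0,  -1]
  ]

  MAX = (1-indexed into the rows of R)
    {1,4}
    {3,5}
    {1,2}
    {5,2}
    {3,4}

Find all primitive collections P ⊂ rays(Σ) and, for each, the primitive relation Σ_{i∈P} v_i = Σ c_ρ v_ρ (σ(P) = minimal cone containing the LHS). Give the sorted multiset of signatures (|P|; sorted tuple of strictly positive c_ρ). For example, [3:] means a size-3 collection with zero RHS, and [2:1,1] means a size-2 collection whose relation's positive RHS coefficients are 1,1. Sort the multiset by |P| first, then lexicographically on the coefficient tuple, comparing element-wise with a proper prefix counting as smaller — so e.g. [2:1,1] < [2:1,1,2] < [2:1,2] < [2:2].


Minimal non-faces — 5 found among 5 rays, 5 max cones:

  P={2,3}:  v_{2} + v_{3} = 0 — sig = [2:]
  P={4,5}:  v_{4} + v_{5} = 0 — sig = [2:]
  P={1,3}:  v_{1} + v_{3} = v_{4} — sig = [2:1]
  P={1,5}:  v_{1} + v_{5} = v_{2} — sig = [2:1]
  P={2,4}:  v_{2} + v_{4} = v_{1} — sig = [2:1]

so the primitive-relation signature multiset is
    [2:]
    [2:]
    [2:1]
    [2:1]
    [2:1]
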